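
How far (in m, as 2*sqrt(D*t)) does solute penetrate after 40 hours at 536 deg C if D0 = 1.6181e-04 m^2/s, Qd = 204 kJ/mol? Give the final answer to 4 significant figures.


Step 1: D = D0 * exp(-Qd/(R*T))
T = 809.15 K
D = 1.6181e-04 * exp(-204e3 / (8.314 * 809.15)) = 1.09476e-17 m^2/s
Step 2: L = 2*sqrt(D*t)
t = 40 h = 144000 s
L = 2*sqrt(1.09476e-17 * 144000) = 2.511e-06 m


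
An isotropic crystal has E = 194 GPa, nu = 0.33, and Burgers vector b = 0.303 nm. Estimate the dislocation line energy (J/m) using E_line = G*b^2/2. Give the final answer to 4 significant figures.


Step 1: G = E / (2*(1+nu))
G = 194 / (2*(1+0.33)) = 72.9323 GPa = 7.29323e+10 Pa
Step 2: E_line = G*b^2/2
b = 0.303 nm = 3.03e-10 m
E_line = 0.5 * 7.29323e+10 * (3.03e-10)^2 = 3.348e-09 J/m


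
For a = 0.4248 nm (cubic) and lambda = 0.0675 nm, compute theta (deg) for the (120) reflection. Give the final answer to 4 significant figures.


d = a / sqrt(h^2+k^2+l^2)
d = 0.4248 / sqrt(5) = 0.189976 nm
lambda = 2*d*sin(theta)  =>  sin(theta) = lambda / (2*d)
sin(theta) = 0.0675 / (2 * 0.189976) = 0.177654
theta = 10.23 deg


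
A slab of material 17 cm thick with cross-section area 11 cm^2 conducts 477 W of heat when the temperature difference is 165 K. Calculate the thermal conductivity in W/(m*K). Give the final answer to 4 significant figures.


k = Q*L / (A*dT)
L = 0.17 m, A = 1.1e-03 m^2
k = 477 * 0.17 / (1.1e-03 * 165)
k = 446.8 W/(m*K)


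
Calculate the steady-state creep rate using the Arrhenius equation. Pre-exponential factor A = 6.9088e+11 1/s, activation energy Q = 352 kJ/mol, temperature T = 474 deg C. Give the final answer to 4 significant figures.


rate = A * exp(-Q / (R*T))
T = 474 + 273.15 = 747.15 K
rate = 6.9088e+11 * exp(-352e3 / (8.314 * 747.15))
rate = 1.696e-13 1/s


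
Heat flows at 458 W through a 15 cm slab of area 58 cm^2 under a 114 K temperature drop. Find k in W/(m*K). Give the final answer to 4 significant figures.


k = Q*L / (A*dT)
L = 0.15 m, A = 5.8e-03 m^2
k = 458 * 0.15 / (5.8e-03 * 114)
k = 103.9 W/(m*K)


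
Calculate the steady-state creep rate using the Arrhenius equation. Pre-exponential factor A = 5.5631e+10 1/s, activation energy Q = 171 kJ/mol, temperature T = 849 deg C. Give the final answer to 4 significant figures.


rate = A * exp(-Q / (R*T))
T = 849 + 273.15 = 1122.15 K
rate = 5.5631e+10 * exp(-171e3 / (8.314 * 1122.15))
rate = 609.8 1/s


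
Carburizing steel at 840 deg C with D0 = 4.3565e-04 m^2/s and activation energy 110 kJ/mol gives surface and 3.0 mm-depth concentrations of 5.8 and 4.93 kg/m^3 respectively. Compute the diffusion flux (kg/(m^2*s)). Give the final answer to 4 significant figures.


Step 1: D = D0 * exp(-Qd/(R*T))
T = 840 + 273.15 = 1113.15 K
D = 4.3565e-04 * exp(-110e3 / (8.314 * 1113.15)) = 3.0005e-09 m^2/s
Step 2: J = D * (C1 - C2) / dx
J = 3.0005e-09 * (5.8 - 4.93) / 3e-03
J = 8.701e-07 kg/(m^2*s)


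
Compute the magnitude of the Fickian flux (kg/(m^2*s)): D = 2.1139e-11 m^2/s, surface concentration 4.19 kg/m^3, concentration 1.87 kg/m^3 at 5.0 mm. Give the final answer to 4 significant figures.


J = -D * (dC/dx) = D * (C1 - C2) / dx
J = 2.1139e-11 * (4.19 - 1.87) / 5e-03
J = 9.808e-09 kg/(m^2*s)


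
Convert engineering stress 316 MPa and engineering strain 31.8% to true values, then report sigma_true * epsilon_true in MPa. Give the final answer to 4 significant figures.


sigma_true = sigma_eng * (1 + epsilon_eng)
sigma_true = 316 * (1 + 0.318) = 416.488 MPa
epsilon_true = ln(1 + epsilon_eng)
epsilon_true = ln(1 + 0.318) = 0.276115
sigma_true * epsilon_true = 416.488 * 0.276115 = 115 MPa


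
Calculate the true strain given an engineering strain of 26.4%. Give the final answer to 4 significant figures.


epsilon_true = ln(1 + epsilon_eng)
epsilon_true = ln(1 + 0.264)
epsilon_true = 0.2343


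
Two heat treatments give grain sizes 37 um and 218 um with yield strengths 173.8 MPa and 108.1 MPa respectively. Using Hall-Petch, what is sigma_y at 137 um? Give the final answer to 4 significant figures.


sigma_y = sigma0 + k / sqrt(d)
1/sqrt(d1) = 1/sqrt(3.7e-05) = 164.399;  1/sqrt(d2) = 67.7285
k = (sigma1 - sigma2) / (1/sqrt(d1) - 1/sqrt(d2)) = (173.8 - 108.1) / (164.399 - 67.7285) = 0.679629 MPa*m^0.5
sigma0 = sigma1 - k/sqrt(d1) = 173.8 - 0.679629*164.399 = 62.0697 MPa
sigma_y(d3) = 62.0697 + 0.679629 / sqrt(1.37e-04) = 120.1 MPa


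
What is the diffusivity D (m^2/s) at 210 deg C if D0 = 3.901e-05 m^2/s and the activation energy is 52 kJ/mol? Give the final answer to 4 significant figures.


D = D0 * exp(-Qd / (R*T))
T = 483.15 K
D = 3.901e-05 * exp(-52e3 / (8.314 * 483.15))
D = 9.314e-11 m^2/s


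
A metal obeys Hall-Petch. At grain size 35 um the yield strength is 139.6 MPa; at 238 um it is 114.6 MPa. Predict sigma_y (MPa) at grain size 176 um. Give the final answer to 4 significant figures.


sigma_y = sigma0 + k / sqrt(d)
1/sqrt(d1) = 1/sqrt(3.5e-05) = 169.031;  1/sqrt(d2) = 64.8204
k = (sigma1 - sigma2) / (1/sqrt(d1) - 1/sqrt(d2)) = (139.6 - 114.6) / (169.031 - 64.8204) = 0.239899 MPa*m^0.5
sigma0 = sigma1 - k/sqrt(d1) = 139.6 - 0.239899*169.031 = 99.0497 MPa
sigma_y(d3) = 99.0497 + 0.239899 / sqrt(1.76e-04) = 117.1 MPa


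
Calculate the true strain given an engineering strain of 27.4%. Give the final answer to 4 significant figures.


epsilon_true = ln(1 + epsilon_eng)
epsilon_true = ln(1 + 0.274)
epsilon_true = 0.2422


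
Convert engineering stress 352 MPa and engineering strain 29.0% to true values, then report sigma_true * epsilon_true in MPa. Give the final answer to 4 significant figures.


sigma_true = sigma_eng * (1 + epsilon_eng)
sigma_true = 352 * (1 + 0.29) = 454.08 MPa
epsilon_true = ln(1 + epsilon_eng)
epsilon_true = ln(1 + 0.29) = 0.254642
sigma_true * epsilon_true = 454.08 * 0.254642 = 115.6 MPa


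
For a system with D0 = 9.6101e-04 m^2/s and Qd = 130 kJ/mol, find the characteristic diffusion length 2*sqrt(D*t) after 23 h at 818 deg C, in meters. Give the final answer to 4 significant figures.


Step 1: D = D0 * exp(-Qd/(R*T))
T = 1091.15 K
D = 9.6101e-04 * exp(-130e3 / (8.314 * 1091.15)) = 5.74446e-10 m^2/s
Step 2: L = 2*sqrt(D*t)
t = 23 h = 82800 s
L = 2*sqrt(5.74446e-10 * 82800) = 0.01379 m


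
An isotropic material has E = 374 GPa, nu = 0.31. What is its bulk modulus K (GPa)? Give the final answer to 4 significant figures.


K = E / (3*(1-2*nu))
K = 374 / (3*(1-2*0.31))
K = 328.1 GPa


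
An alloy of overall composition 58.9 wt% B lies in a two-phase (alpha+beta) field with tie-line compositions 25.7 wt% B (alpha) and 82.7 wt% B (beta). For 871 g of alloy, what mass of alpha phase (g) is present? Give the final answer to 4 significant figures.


f_alpha = (C_beta - C0) / (C_beta - C_alpha)
f_alpha = (82.7 - 58.9) / (82.7 - 25.7) = 0.417544
m_alpha = f_alpha * m_total = 0.417544 * 871 = 363.7 g


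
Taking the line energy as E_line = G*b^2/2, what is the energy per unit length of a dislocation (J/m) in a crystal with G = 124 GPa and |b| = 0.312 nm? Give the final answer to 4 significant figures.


E = G*b^2/2
b = 0.312 nm = 3.12e-10 m
G = 124 GPa = 1.24e+11 Pa
E = 0.5 * 1.24e+11 * (3.12e-10)^2
E = 6.035e-09 J/m


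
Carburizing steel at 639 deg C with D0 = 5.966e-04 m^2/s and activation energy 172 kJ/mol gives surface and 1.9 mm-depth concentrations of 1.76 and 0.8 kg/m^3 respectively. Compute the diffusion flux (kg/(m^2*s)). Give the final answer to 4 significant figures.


Step 1: D = D0 * exp(-Qd/(R*T))
T = 639 + 273.15 = 912.15 K
D = 5.966e-04 * exp(-172e3 / (8.314 * 912.15)) = 8.42709e-14 m^2/s
Step 2: J = D * (C1 - C2) / dx
J = 8.42709e-14 * (1.76 - 0.8) / 1.9e-03
J = 4.258e-11 kg/(m^2*s)


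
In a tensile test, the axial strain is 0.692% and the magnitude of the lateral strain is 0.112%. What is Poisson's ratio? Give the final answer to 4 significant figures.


nu = -epsilon_lat / epsilon_axial
Lateral strain is contraction (negative), so using magnitudes:
nu = 0.112 / 0.692
nu = 0.1618


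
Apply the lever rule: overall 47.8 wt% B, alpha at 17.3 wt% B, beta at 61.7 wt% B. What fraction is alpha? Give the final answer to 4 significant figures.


f_alpha = (C_beta - C0) / (C_beta - C_alpha)
f_alpha = (61.7 - 47.8) / (61.7 - 17.3)
f_alpha = 0.3131


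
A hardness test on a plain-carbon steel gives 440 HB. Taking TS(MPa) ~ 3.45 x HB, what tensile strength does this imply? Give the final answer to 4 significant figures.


TS (MPa) = 3.45 * HB
TS = 3.45 * 440
TS = 1518 MPa


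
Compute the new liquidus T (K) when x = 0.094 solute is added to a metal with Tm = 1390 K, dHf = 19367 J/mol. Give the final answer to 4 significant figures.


dT = R*Tm^2*x / dHf
dT = 8.314 * 1390^2 * 0.094 / 19367
dT = 77.966 K
T_new = 1390 - 77.966 = 1312 K


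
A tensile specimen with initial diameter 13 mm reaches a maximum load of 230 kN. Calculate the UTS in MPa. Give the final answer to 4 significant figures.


A0 = pi*(d/2)^2 = pi*(13/2)^2 = 132.732 mm^2
UTS = F_max / A0 = 230*1000 / 132.732
UTS = 1733 MPa


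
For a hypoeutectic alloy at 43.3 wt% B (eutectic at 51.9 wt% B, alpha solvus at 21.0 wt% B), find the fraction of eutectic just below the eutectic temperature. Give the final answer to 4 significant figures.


f_primary = (C_e - C0) / (C_e - C_alpha_max)
f_primary = (51.9 - 43.3) / (51.9 - 21.0)
f_primary = 0.278317
f_eutectic = 1 - 0.278317 = 0.7217


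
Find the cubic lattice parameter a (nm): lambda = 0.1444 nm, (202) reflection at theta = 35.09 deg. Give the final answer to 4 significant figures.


d = lambda / (2*sin(theta))
d = 0.1444 / (2*sin(35.09 deg))
d = 0.125595 nm
a = d * sqrt(h^2+k^2+l^2) = 0.125595 * sqrt(8)
a = 0.3552 nm


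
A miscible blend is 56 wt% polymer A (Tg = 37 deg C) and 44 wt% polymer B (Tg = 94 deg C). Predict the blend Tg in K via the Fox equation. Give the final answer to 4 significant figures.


1/Tg = w1/Tg1 + w2/Tg2 (in Kelvin)
Tg1 = 310.15 K, Tg2 = 367.15 K
1/Tg = 0.56/310.15 + 0.44/367.15
Tg = 332.9 K


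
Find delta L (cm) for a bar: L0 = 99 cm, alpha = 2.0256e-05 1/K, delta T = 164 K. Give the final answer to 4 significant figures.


dL = L0 * alpha * dT
dL = 99 * 2.0256e-05 * 164
dL = 0.3289 cm


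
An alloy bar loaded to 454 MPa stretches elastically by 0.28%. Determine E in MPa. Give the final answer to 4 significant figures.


E = sigma / epsilon
epsilon = 0.28% = 2.8e-03
E = 454 / 2.8e-03
E = 162100 MPa


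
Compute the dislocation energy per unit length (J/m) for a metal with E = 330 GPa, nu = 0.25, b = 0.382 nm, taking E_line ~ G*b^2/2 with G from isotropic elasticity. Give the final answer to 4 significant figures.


Step 1: G = E / (2*(1+nu))
G = 330 / (2*(1+0.25)) = 132 GPa = 1.32e+11 Pa
Step 2: E_line = G*b^2/2
b = 0.382 nm = 3.82e-10 m
E_line = 0.5 * 1.32e+11 * (3.82e-10)^2 = 9.631e-09 J/m


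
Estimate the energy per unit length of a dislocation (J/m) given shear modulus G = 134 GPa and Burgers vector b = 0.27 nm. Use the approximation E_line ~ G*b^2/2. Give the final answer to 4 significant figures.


E = G*b^2/2
b = 0.27 nm = 2.7e-10 m
G = 134 GPa = 1.34e+11 Pa
E = 0.5 * 1.34e+11 * (2.7e-10)^2
E = 4.884e-09 J/m


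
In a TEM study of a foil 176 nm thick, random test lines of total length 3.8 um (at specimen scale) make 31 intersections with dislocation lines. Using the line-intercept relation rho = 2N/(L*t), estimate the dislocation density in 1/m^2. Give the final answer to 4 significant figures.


rho = 2N / (L * t)
L = 3.8 um = 3.8e-06 m, t = 176 nm = 1.76e-07 m
rho = 2 * 31 / (3.8e-06 * 1.76e-07)
rho = 9.27e+13 1/m^2


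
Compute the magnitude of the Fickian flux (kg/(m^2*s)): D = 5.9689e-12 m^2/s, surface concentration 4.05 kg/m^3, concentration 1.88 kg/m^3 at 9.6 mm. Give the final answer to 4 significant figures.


J = -D * (dC/dx) = D * (C1 - C2) / dx
J = 5.9689e-12 * (4.05 - 1.88) / 9.6e-03
J = 1.349e-09 kg/(m^2*s)


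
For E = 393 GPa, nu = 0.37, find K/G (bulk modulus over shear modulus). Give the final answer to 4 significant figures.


G = E / (2*(1+nu))
G = 393 / (2*(1+0.37)) = 143.431 GPa
K = E / (3*(1-2*nu))
K = 393 / (3*(1-2*0.37)) = 503.846 GPa
K/G = 503.846 / 143.431 = 3.513


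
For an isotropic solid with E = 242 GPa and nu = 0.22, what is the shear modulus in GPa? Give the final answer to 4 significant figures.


G = E / (2*(1+nu))
G = 242 / (2*(1+0.22))
G = 99.18 GPa


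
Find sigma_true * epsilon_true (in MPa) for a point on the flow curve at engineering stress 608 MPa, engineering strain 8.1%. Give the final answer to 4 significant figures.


sigma_true = sigma_eng * (1 + epsilon_eng)
sigma_true = 608 * (1 + 0.081) = 657.248 MPa
epsilon_true = ln(1 + epsilon_eng)
epsilon_true = ln(1 + 0.081) = 0.0778865
sigma_true * epsilon_true = 657.248 * 0.0778865 = 51.19 MPa


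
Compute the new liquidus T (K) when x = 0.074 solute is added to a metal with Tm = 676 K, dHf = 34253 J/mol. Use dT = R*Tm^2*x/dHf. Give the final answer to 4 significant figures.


dT = R*Tm^2*x / dHf
dT = 8.314 * 676^2 * 0.074 / 34253
dT = 8.20798 K
T_new = 676 - 8.20798 = 667.8 K


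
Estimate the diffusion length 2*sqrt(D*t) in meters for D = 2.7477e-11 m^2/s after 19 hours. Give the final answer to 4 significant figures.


t = 19 hr = 68400 s
Diffusion length = 2*sqrt(D*t)
= 2*sqrt(2.7477e-11 * 68400)
= 2.742e-03 m


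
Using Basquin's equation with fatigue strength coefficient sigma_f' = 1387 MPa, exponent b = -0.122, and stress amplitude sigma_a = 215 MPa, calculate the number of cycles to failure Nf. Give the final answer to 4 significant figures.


sigma_a = sigma_f' * (2*Nf)^b
2*Nf = (sigma_a / sigma_f')^(1/b)
2*Nf = (215 / 1387)^(1/-0.122)
2*Nf = 4.3289e+06
Nf = 2.164e+06 cycles


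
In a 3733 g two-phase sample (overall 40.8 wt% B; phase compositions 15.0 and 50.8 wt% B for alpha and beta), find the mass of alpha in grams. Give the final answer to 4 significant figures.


f_alpha = (C_beta - C0) / (C_beta - C_alpha)
f_alpha = (50.8 - 40.8) / (50.8 - 15.0) = 0.27933
m_alpha = f_alpha * m_total = 0.27933 * 3733 = 1043 g


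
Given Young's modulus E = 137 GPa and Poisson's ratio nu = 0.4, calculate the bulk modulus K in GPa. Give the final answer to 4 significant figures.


K = E / (3*(1-2*nu))
K = 137 / (3*(1-2*0.4))
K = 228.3 GPa


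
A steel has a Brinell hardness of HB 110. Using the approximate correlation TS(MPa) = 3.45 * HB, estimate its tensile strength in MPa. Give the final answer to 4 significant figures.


TS (MPa) = 3.45 * HB
TS = 3.45 * 110
TS = 379.5 MPa


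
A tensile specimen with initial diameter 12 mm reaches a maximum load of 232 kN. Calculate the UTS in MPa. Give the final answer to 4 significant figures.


A0 = pi*(d/2)^2 = pi*(12/2)^2 = 113.097 mm^2
UTS = F_max / A0 = 232*1000 / 113.097
UTS = 2051 MPa


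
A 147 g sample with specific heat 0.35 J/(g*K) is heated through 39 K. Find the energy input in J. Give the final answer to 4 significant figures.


Q = m * cp * dT
Q = 147 * 0.35 * 39
Q = 2007 J


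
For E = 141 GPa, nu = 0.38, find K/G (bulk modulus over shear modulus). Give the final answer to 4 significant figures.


G = E / (2*(1+nu))
G = 141 / (2*(1+0.38)) = 51.087 GPa
K = E / (3*(1-2*nu))
K = 141 / (3*(1-2*0.38)) = 195.833 GPa
K/G = 195.833 / 51.087 = 3.833


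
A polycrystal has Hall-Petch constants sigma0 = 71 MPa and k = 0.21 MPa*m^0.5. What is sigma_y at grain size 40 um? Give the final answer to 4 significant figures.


sigma_y = sigma0 + k / sqrt(d)
d = 40 um = 4e-05 m
sigma_y = 71 + 0.21 / sqrt(4e-05)
sigma_y = 104.2 MPa


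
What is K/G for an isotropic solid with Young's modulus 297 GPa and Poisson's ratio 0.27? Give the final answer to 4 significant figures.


G = E / (2*(1+nu))
G = 297 / (2*(1+0.27)) = 116.929 GPa
K = E / (3*(1-2*nu))
K = 297 / (3*(1-2*0.27)) = 215.217 GPa
K/G = 215.217 / 116.929 = 1.841


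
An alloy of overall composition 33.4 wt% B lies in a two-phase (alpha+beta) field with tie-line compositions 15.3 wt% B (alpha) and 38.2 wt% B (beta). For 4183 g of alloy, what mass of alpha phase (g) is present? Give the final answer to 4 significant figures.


f_alpha = (C_beta - C0) / (C_beta - C_alpha)
f_alpha = (38.2 - 33.4) / (38.2 - 15.3) = 0.209607
m_alpha = f_alpha * m_total = 0.209607 * 4183 = 876.8 g


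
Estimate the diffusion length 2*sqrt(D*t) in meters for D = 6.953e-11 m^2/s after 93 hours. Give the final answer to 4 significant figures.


t = 93 hr = 334800 s
Diffusion length = 2*sqrt(D*t)
= 2*sqrt(6.953e-11 * 334800)
= 9.65e-03 m


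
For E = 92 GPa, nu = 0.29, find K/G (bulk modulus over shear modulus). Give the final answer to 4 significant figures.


G = E / (2*(1+nu))
G = 92 / (2*(1+0.29)) = 35.6589 GPa
K = E / (3*(1-2*nu))
K = 92 / (3*(1-2*0.29)) = 73.0159 GPa
K/G = 73.0159 / 35.6589 = 2.048


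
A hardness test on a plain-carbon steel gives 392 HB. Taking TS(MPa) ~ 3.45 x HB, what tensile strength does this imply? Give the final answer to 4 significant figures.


TS (MPa) = 3.45 * HB
TS = 3.45 * 392
TS = 1352 MPa


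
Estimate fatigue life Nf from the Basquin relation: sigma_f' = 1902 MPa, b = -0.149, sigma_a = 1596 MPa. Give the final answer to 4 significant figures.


sigma_a = sigma_f' * (2*Nf)^b
2*Nf = (sigma_a / sigma_f')^(1/b)
2*Nf = (1596 / 1902)^(1/-0.149)
2*Nf = 3.24533
Nf = 1.623 cycles


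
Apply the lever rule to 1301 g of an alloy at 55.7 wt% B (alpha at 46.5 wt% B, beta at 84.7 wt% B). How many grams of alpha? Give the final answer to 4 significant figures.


f_alpha = (C_beta - C0) / (C_beta - C_alpha)
f_alpha = (84.7 - 55.7) / (84.7 - 46.5) = 0.759162
m_alpha = f_alpha * m_total = 0.759162 * 1301 = 987.7 g


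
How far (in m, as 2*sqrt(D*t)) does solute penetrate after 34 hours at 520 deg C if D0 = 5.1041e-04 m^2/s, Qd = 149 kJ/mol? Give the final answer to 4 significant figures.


Step 1: D = D0 * exp(-Qd/(R*T))
T = 793.15 K
D = 5.1041e-04 * exp(-149e3 / (8.314 * 793.15)) = 7.84949e-14 m^2/s
Step 2: L = 2*sqrt(D*t)
t = 34 h = 122400 s
L = 2*sqrt(7.84949e-14 * 122400) = 1.96e-04 m


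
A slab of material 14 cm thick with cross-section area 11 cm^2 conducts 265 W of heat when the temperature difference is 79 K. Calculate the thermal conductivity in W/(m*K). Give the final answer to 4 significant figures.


k = Q*L / (A*dT)
L = 0.14 m, A = 1.1e-03 m^2
k = 265 * 0.14 / (1.1e-03 * 79)
k = 426.9 W/(m*K)


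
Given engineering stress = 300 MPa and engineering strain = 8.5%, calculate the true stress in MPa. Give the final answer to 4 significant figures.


sigma_true = sigma_eng * (1 + epsilon_eng)
sigma_true = 300 * (1 + 0.085)
sigma_true = 325.5 MPa


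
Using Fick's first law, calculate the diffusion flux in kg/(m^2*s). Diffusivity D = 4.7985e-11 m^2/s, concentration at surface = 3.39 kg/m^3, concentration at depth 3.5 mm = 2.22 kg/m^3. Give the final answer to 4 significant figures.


J = -D * (dC/dx) = D * (C1 - C2) / dx
J = 4.7985e-11 * (3.39 - 2.22) / 3.5e-03
J = 1.604e-08 kg/(m^2*s)


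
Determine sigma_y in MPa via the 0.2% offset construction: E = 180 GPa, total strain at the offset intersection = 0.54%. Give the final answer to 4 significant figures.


Offset strain = 0.002
Elastic strain at yield = total_strain - offset = 5.4e-03 - 0.002 = 3.4e-03
sigma_y = E * elastic_strain = 180000 * 3.4e-03
sigma_y = 612 MPa


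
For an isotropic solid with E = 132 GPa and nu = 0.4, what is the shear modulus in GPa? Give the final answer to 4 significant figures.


G = E / (2*(1+nu))
G = 132 / (2*(1+0.4))
G = 47.14 GPa


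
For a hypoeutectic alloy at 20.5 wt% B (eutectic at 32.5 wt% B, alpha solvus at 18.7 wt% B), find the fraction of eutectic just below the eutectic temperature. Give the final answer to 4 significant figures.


f_primary = (C_e - C0) / (C_e - C_alpha_max)
f_primary = (32.5 - 20.5) / (32.5 - 18.7)
f_primary = 0.869565
f_eutectic = 1 - 0.869565 = 0.1304


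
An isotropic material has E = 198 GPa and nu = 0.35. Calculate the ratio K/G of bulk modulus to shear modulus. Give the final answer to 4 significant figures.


G = E / (2*(1+nu))
G = 198 / (2*(1+0.35)) = 73.3333 GPa
K = E / (3*(1-2*nu))
K = 198 / (3*(1-2*0.35)) = 220 GPa
K/G = 220 / 73.3333 = 3


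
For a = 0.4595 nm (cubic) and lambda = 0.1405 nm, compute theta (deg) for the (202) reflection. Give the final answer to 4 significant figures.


d = a / sqrt(h^2+k^2+l^2)
d = 0.4595 / sqrt(8) = 0.162458 nm
lambda = 2*d*sin(theta)  =>  sin(theta) = lambda / (2*d)
sin(theta) = 0.1405 / (2 * 0.162458) = 0.43242
theta = 25.62 deg


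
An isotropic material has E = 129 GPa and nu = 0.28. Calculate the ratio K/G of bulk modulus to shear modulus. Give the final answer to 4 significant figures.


G = E / (2*(1+nu))
G = 129 / (2*(1+0.28)) = 50.3906 GPa
K = E / (3*(1-2*nu))
K = 129 / (3*(1-2*0.28)) = 97.7273 GPa
K/G = 97.7273 / 50.3906 = 1.939


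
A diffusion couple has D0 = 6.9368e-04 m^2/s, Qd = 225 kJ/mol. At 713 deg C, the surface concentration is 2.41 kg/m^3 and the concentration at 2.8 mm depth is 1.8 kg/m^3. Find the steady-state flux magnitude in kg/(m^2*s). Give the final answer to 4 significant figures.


Step 1: D = D0 * exp(-Qd/(R*T))
T = 713 + 273.15 = 986.15 K
D = 6.9368e-04 * exp(-225e3 / (8.314 * 986.15)) = 8.37283e-16 m^2/s
Step 2: J = D * (C1 - C2) / dx
J = 8.37283e-16 * (2.41 - 1.8) / 2.8e-03
J = 1.824e-13 kg/(m^2*s)


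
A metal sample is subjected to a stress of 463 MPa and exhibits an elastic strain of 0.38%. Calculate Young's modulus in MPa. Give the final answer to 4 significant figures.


E = sigma / epsilon
epsilon = 0.38% = 3.8e-03
E = 463 / 3.8e-03
E = 121800 MPa


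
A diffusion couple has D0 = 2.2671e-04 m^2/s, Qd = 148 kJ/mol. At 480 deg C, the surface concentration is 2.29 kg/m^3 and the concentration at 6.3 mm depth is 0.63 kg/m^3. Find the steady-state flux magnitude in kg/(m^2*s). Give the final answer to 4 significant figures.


Step 1: D = D0 * exp(-Qd/(R*T))
T = 480 + 273.15 = 753.15 K
D = 2.2671e-04 * exp(-148e3 / (8.314 * 753.15)) = 1.2319e-14 m^2/s
Step 2: J = D * (C1 - C2) / dx
J = 1.2319e-14 * (2.29 - 0.63) / 6.3e-03
J = 3.246e-12 kg/(m^2*s)


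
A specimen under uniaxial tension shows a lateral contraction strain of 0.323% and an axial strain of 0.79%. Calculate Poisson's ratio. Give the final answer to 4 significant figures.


nu = -epsilon_lat / epsilon_axial
Lateral strain is contraction (negative), so using magnitudes:
nu = 0.323 / 0.79
nu = 0.4089


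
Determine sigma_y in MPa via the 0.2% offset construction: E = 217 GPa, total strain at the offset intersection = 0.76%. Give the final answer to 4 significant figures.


Offset strain = 0.002
Elastic strain at yield = total_strain - offset = 7.6e-03 - 0.002 = 5.6e-03
sigma_y = E * elastic_strain = 217000 * 5.6e-03
sigma_y = 1215 MPa


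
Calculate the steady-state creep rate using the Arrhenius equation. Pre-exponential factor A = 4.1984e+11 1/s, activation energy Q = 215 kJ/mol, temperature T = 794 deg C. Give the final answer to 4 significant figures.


rate = A * exp(-Q / (R*T))
T = 794 + 273.15 = 1067.15 K
rate = 4.1984e+11 * exp(-215e3 / (8.314 * 1067.15))
rate = 12.56 1/s


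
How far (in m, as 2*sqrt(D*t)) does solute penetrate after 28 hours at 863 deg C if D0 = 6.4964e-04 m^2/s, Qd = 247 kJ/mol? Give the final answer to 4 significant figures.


Step 1: D = D0 * exp(-Qd/(R*T))
T = 1136.15 K
D = 6.4964e-04 * exp(-247e3 / (8.314 * 1136.15)) = 2.86027e-15 m^2/s
Step 2: L = 2*sqrt(D*t)
t = 28 h = 100800 s
L = 2*sqrt(2.86027e-15 * 100800) = 3.396e-05 m


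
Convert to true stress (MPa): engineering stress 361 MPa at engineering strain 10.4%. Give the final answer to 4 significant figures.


sigma_true = sigma_eng * (1 + epsilon_eng)
sigma_true = 361 * (1 + 0.104)
sigma_true = 398.5 MPa


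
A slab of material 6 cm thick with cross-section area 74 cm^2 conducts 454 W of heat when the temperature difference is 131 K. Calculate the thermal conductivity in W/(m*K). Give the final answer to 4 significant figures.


k = Q*L / (A*dT)
L = 0.06 m, A = 7.4e-03 m^2
k = 454 * 0.06 / (7.4e-03 * 131)
k = 28.1 W/(m*K)


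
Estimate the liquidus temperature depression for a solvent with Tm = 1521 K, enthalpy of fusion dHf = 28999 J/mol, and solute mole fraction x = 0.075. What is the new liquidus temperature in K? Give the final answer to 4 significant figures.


dT = R*Tm^2*x / dHf
dT = 8.314 * 1521^2 * 0.075 / 28999
dT = 49.7447 K
T_new = 1521 - 49.7447 = 1471 K


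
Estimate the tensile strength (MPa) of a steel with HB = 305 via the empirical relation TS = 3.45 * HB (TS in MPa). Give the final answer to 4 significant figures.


TS (MPa) = 3.45 * HB
TS = 3.45 * 305
TS = 1052 MPa


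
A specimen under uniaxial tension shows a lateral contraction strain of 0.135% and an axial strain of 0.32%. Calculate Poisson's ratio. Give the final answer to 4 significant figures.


nu = -epsilon_lat / epsilon_axial
Lateral strain is contraction (negative), so using magnitudes:
nu = 0.135 / 0.32
nu = 0.4219


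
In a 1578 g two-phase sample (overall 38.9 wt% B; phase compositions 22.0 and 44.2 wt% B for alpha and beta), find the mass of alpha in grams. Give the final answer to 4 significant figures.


f_alpha = (C_beta - C0) / (C_beta - C_alpha)
f_alpha = (44.2 - 38.9) / (44.2 - 22.0) = 0.238739
m_alpha = f_alpha * m_total = 0.238739 * 1578 = 376.7 g


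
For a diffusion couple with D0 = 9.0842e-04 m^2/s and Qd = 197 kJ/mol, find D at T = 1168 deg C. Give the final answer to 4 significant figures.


D = D0 * exp(-Qd / (R*T))
T = 1441.15 K
D = 9.0842e-04 * exp(-197e3 / (8.314 * 1441.15))
D = 6.573e-11 m^2/s


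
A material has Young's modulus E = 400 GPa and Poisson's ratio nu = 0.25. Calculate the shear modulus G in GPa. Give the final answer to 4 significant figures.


G = E / (2*(1+nu))
G = 400 / (2*(1+0.25))
G = 160 GPa


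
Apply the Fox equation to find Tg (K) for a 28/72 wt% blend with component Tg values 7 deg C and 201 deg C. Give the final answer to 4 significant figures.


1/Tg = w1/Tg1 + w2/Tg2 (in Kelvin)
Tg1 = 280.15 K, Tg2 = 474.15 K
1/Tg = 0.28/280.15 + 0.72/474.15
Tg = 397.1 K


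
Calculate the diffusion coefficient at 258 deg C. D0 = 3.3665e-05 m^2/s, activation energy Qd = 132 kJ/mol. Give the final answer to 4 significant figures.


D = D0 * exp(-Qd / (R*T))
T = 531.15 K
D = 3.3665e-05 * exp(-132e3 / (8.314 * 531.15))
D = 3.512e-18 m^2/s


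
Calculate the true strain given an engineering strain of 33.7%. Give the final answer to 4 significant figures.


epsilon_true = ln(1 + epsilon_eng)
epsilon_true = ln(1 + 0.337)
epsilon_true = 0.2904


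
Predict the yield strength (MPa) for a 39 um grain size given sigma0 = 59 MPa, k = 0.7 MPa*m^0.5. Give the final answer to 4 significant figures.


sigma_y = sigma0 + k / sqrt(d)
d = 39 um = 3.9e-05 m
sigma_y = 59 + 0.7 / sqrt(3.9e-05)
sigma_y = 171.1 MPa


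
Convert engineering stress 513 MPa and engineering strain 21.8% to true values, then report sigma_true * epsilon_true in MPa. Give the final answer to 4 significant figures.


sigma_true = sigma_eng * (1 + epsilon_eng)
sigma_true = 513 * (1 + 0.218) = 624.834 MPa
epsilon_true = ln(1 + epsilon_eng)
epsilon_true = ln(1 + 0.218) = 0.19721
sigma_true * epsilon_true = 624.834 * 0.19721 = 123.2 MPa


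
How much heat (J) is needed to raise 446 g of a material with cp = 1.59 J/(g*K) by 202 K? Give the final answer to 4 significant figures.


Q = m * cp * dT
Q = 446 * 1.59 * 202
Q = 143200 J


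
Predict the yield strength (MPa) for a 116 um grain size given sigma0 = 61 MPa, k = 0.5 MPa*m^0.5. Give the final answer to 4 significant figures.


sigma_y = sigma0 + k / sqrt(d)
d = 116 um = 1.16e-04 m
sigma_y = 61 + 0.5 / sqrt(1.16e-04)
sigma_y = 107.4 MPa


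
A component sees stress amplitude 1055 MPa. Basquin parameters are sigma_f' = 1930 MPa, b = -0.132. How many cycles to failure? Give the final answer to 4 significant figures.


sigma_a = sigma_f' * (2*Nf)^b
2*Nf = (sigma_a / sigma_f')^(1/b)
2*Nf = (1055 / 1930)^(1/-0.132)
2*Nf = 97.0863
Nf = 48.54 cycles


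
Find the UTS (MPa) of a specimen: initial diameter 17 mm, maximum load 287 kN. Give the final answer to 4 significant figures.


A0 = pi*(d/2)^2 = pi*(17/2)^2 = 226.98 mm^2
UTS = F_max / A0 = 287*1000 / 226.98
UTS = 1264 MPa


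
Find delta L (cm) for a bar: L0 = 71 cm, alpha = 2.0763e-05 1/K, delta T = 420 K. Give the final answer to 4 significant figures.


dL = L0 * alpha * dT
dL = 71 * 2.0763e-05 * 420
dL = 0.6192 cm


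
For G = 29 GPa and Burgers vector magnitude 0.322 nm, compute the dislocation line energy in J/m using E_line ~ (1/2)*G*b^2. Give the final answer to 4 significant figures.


E = G*b^2/2
b = 0.322 nm = 3.22e-10 m
G = 29 GPa = 2.9e+10 Pa
E = 0.5 * 2.9e+10 * (3.22e-10)^2
E = 1.503e-09 J/m


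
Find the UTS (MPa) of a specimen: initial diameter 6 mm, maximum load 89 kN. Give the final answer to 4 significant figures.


A0 = pi*(d/2)^2 = pi*(6/2)^2 = 28.2743 mm^2
UTS = F_max / A0 = 89*1000 / 28.2743
UTS = 3148 MPa


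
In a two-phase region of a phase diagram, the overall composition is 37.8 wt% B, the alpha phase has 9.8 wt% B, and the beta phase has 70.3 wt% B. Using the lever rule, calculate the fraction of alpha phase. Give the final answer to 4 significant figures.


f_alpha = (C_beta - C0) / (C_beta - C_alpha)
f_alpha = (70.3 - 37.8) / (70.3 - 9.8)
f_alpha = 0.5372


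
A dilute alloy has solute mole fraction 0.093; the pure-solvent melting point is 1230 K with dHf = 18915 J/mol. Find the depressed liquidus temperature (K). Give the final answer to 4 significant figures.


dT = R*Tm^2*x / dHf
dT = 8.314 * 1230^2 * 0.093 / 18915
dT = 61.8439 K
T_new = 1230 - 61.8439 = 1168 K


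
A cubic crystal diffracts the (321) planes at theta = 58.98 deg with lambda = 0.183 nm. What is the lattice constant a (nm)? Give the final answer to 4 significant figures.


d = lambda / (2*sin(theta))
d = 0.183 / (2*sin(58.98 deg))
d = 0.106769 nm
a = d * sqrt(h^2+k^2+l^2) = 0.106769 * sqrt(14)
a = 0.3995 nm


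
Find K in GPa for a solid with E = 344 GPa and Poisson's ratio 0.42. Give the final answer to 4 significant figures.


K = E / (3*(1-2*nu))
K = 344 / (3*(1-2*0.42))
K = 716.7 GPa


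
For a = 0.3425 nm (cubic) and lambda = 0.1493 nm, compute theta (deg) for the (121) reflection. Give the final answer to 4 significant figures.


d = a / sqrt(h^2+k^2+l^2)
d = 0.3425 / sqrt(6) = 0.139825 nm
lambda = 2*d*sin(theta)  =>  sin(theta) = lambda / (2*d)
sin(theta) = 0.1493 / (2 * 0.139825) = 0.533881
theta = 32.27 deg


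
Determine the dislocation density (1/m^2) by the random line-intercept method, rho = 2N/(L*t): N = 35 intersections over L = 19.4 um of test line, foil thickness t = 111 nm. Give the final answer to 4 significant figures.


rho = 2N / (L * t)
L = 19.4 um = 1.94e-05 m, t = 111 nm = 1.11e-07 m
rho = 2 * 35 / (1.94e-05 * 1.11e-07)
rho = 3.251e+13 1/m^2


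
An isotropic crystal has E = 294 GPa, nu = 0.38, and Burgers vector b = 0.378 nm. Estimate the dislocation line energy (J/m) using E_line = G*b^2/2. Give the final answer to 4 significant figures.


Step 1: G = E / (2*(1+nu))
G = 294 / (2*(1+0.38)) = 106.522 GPa = 1.06522e+11 Pa
Step 2: E_line = G*b^2/2
b = 0.378 nm = 3.78e-10 m
E_line = 0.5 * 1.06522e+11 * (3.78e-10)^2 = 7.61e-09 J/m


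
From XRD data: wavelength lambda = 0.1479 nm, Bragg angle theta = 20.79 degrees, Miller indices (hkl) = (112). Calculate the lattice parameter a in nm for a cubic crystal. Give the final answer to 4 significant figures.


d = lambda / (2*sin(theta))
d = 0.1479 / (2*sin(20.79 deg))
d = 0.208343 nm
a = d * sqrt(h^2+k^2+l^2) = 0.208343 * sqrt(6)
a = 0.5103 nm


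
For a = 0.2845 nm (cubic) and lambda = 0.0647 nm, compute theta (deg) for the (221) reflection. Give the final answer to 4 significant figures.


d = a / sqrt(h^2+k^2+l^2)
d = 0.2845 / sqrt(9) = 0.0948333 nm
lambda = 2*d*sin(theta)  =>  sin(theta) = lambda / (2*d)
sin(theta) = 0.0647 / (2 * 0.0948333) = 0.341125
theta = 19.95 deg


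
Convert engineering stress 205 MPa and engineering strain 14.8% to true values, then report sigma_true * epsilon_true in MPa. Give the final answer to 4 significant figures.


sigma_true = sigma_eng * (1 + epsilon_eng)
sigma_true = 205 * (1 + 0.148) = 235.34 MPa
epsilon_true = ln(1 + epsilon_eng)
epsilon_true = ln(1 + 0.148) = 0.138021
sigma_true * epsilon_true = 235.34 * 0.138021 = 32.48 MPa


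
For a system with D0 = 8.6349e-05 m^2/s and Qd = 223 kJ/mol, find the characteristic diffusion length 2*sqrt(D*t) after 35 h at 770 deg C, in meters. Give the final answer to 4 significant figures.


Step 1: D = D0 * exp(-Qd/(R*T))
T = 1043.15 K
D = 8.6349e-05 * exp(-223e3 / (8.314 * 1043.15)) = 5.87981e-16 m^2/s
Step 2: L = 2*sqrt(D*t)
t = 35 h = 126000 s
L = 2*sqrt(5.87981e-16 * 126000) = 1.721e-05 m


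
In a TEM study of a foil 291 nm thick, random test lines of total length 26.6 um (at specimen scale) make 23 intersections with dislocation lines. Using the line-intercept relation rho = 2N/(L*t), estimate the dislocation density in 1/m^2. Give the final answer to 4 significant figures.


rho = 2N / (L * t)
L = 26.6 um = 2.66e-05 m, t = 291 nm = 2.91e-07 m
rho = 2 * 23 / (2.66e-05 * 2.91e-07)
rho = 5.943e+12 1/m^2


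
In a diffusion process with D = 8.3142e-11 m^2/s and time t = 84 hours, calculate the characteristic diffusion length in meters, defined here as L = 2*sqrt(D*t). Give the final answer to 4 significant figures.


t = 84 hr = 302400 s
Diffusion length = 2*sqrt(D*t)
= 2*sqrt(8.3142e-11 * 302400)
= 0.01003 m


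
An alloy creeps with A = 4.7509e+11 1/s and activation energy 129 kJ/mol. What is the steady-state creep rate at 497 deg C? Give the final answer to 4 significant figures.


rate = A * exp(-Q / (R*T))
T = 497 + 273.15 = 770.15 K
rate = 4.7509e+11 * exp(-129e3 / (8.314 * 770.15))
rate = 845.6 1/s


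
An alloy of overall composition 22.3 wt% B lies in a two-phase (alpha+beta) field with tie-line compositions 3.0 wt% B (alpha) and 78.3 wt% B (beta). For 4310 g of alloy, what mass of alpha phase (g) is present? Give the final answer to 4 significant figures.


f_alpha = (C_beta - C0) / (C_beta - C_alpha)
f_alpha = (78.3 - 22.3) / (78.3 - 3.0) = 0.743692
m_alpha = f_alpha * m_total = 0.743692 * 4310 = 3205 g


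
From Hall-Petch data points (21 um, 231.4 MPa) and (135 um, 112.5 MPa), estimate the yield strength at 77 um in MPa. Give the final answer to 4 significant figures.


sigma_y = sigma0 + k / sqrt(d)
1/sqrt(d1) = 1/sqrt(2.1e-05) = 218.218;  1/sqrt(d2) = 86.0663
k = (sigma1 - sigma2) / (1/sqrt(d1) - 1/sqrt(d2)) = (231.4 - 112.5) / (218.218 - 86.0663) = 0.899724 MPa*m^0.5
sigma0 = sigma1 - k/sqrt(d1) = 231.4 - 0.899724*218.218 = 35.0641 MPa
sigma_y(d3) = 35.0641 + 0.899724 / sqrt(7.7e-05) = 137.6 MPa


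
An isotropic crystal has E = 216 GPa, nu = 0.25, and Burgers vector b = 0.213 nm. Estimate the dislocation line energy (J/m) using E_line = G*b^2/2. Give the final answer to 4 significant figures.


Step 1: G = E / (2*(1+nu))
G = 216 / (2*(1+0.25)) = 86.4 GPa = 8.64e+10 Pa
Step 2: E_line = G*b^2/2
b = 0.213 nm = 2.13e-10 m
E_line = 0.5 * 8.64e+10 * (2.13e-10)^2 = 1.96e-09 J/m


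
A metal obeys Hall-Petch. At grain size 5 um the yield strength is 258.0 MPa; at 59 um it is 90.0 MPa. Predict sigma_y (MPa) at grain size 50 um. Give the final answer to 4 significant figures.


sigma_y = sigma0 + k / sqrt(d)
1/sqrt(d1) = 1/sqrt(5e-06) = 447.214;  1/sqrt(d2) = 130.189
k = (sigma1 - sigma2) / (1/sqrt(d1) - 1/sqrt(d2)) = (258.0 - 90.0) / (447.214 - 130.189) = 0.529927 MPa*m^0.5
sigma0 = sigma1 - k/sqrt(d1) = 258.0 - 0.529927*447.214 = 21.0094 MPa
sigma_y(d3) = 21.0094 + 0.529927 / sqrt(5e-05) = 95.95 MPa


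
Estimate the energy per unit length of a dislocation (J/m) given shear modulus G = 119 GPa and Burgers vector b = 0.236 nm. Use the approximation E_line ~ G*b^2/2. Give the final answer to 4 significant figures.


E = G*b^2/2
b = 0.236 nm = 2.36e-10 m
G = 119 GPa = 1.19e+11 Pa
E = 0.5 * 1.19e+11 * (2.36e-10)^2
E = 3.314e-09 J/m


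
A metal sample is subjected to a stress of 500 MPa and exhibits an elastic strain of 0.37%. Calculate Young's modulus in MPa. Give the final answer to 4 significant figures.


E = sigma / epsilon
epsilon = 0.37% = 3.7e-03
E = 500 / 3.7e-03
E = 135100 MPa


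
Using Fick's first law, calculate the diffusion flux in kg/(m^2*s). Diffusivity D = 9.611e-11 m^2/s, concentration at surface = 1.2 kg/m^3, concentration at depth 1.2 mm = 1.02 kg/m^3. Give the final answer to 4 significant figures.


J = -D * (dC/dx) = D * (C1 - C2) / dx
J = 9.611e-11 * (1.2 - 1.02) / 1.2e-03
J = 1.442e-08 kg/(m^2*s)


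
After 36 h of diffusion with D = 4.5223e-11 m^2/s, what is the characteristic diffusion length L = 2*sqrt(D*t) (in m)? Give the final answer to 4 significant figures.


t = 36 hr = 129600 s
Diffusion length = 2*sqrt(D*t)
= 2*sqrt(4.5223e-11 * 129600)
= 4.842e-03 m


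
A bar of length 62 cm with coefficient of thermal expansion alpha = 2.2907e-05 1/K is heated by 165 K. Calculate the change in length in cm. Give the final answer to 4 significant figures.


dL = L0 * alpha * dT
dL = 62 * 2.2907e-05 * 165
dL = 0.2343 cm


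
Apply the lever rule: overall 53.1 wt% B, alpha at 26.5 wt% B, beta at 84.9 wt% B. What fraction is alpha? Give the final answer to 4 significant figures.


f_alpha = (C_beta - C0) / (C_beta - C_alpha)
f_alpha = (84.9 - 53.1) / (84.9 - 26.5)
f_alpha = 0.5445


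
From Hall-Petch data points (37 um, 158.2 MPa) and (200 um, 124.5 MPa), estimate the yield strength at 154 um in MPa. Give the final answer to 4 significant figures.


sigma_y = sigma0 + k / sqrt(d)
1/sqrt(d1) = 1/sqrt(3.7e-05) = 164.399;  1/sqrt(d2) = 70.7107
k = (sigma1 - sigma2) / (1/sqrt(d1) - 1/sqrt(d2)) = (158.2 - 124.5) / (164.399 - 70.7107) = 0.359703 MPa*m^0.5
sigma0 = sigma1 - k/sqrt(d1) = 158.2 - 0.359703*164.399 = 99.0651 MPa
sigma_y(d3) = 99.0651 + 0.359703 / sqrt(1.54e-04) = 128.1 MPa


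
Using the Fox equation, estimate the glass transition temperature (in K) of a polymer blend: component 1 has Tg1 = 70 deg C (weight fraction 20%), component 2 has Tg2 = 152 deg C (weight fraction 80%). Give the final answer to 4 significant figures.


1/Tg = w1/Tg1 + w2/Tg2 (in Kelvin)
Tg1 = 343.15 K, Tg2 = 425.15 K
1/Tg = 0.2/343.15 + 0.8/425.15
Tg = 405.8 K


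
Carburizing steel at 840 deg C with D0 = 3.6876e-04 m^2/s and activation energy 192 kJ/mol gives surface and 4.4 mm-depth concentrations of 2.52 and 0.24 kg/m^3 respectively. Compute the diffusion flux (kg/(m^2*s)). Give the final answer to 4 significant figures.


Step 1: D = D0 * exp(-Qd/(R*T))
T = 840 + 273.15 = 1113.15 K
D = 3.6876e-04 * exp(-192e3 / (8.314 * 1113.15)) = 3.60417e-13 m^2/s
Step 2: J = D * (C1 - C2) / dx
J = 3.60417e-13 * (2.52 - 0.24) / 4.4e-03
J = 1.868e-10 kg/(m^2*s)


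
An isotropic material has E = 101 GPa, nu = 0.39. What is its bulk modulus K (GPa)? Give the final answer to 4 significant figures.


K = E / (3*(1-2*nu))
K = 101 / (3*(1-2*0.39))
K = 153 GPa


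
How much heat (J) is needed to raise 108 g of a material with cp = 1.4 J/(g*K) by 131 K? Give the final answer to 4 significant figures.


Q = m * cp * dT
Q = 108 * 1.4 * 131
Q = 19810 J


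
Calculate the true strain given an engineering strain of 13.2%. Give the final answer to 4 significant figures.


epsilon_true = ln(1 + epsilon_eng)
epsilon_true = ln(1 + 0.132)
epsilon_true = 0.124


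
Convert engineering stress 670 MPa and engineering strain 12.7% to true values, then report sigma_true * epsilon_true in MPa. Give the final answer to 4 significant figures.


sigma_true = sigma_eng * (1 + epsilon_eng)
sigma_true = 670 * (1 + 0.127) = 755.09 MPa
epsilon_true = ln(1 + epsilon_eng)
epsilon_true = ln(1 + 0.127) = 0.119559
sigma_true * epsilon_true = 755.09 * 0.119559 = 90.28 MPa
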